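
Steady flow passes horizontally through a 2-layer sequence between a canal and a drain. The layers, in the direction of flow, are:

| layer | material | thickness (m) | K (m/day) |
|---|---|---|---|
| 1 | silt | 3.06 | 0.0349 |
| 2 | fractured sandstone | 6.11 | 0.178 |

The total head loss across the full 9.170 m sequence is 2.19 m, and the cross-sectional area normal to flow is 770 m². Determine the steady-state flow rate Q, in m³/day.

13.8

Flow is perpendicular to layering, so the layers act in series and the equivalent K is the thickness-weighted harmonic mean.
Total thickness L = 3.06 + 6.11 = 9.170 m.
Σ(b_i/K_i) = 3.06/0.0349 + 6.11/0.178 = 122.0 d.
K_eq = L / Σ(b_i/K_i) = 9.170 / 122.0 = 0.07516 m/day.
Q = K_eq · A · (Δh/L) = 0.07516 × 770 × (2.19/9.170) = 13.82 m³/day.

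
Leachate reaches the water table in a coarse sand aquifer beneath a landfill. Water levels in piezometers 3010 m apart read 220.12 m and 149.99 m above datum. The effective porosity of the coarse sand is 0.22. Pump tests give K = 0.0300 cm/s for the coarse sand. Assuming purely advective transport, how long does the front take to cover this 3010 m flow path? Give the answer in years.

3.00

Convert K: 0.0300 cm/s × 864 = 25.92 m/day.
Hydraulic gradient i = (220.12 − 149.99) / 3010 = 70.13 / 3010 = 0.02330.
Darcy flux q = K · i = 25.92 × 0.02330 = 0.6039 m/day.
Seepage velocity v = q / n_e = 0.6039 / 0.22 = 2.745 m/day.
Travel time t = L / v = 3010 / 2.745 = 1097 days = 3.002 years.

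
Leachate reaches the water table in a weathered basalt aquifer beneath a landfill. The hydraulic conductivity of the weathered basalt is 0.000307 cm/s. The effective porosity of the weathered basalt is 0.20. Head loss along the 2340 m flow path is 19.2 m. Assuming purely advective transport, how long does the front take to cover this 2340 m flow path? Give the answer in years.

589

Convert K: 0.000307 cm/s × 864 = 0.2652 m/day.
Hydraulic gradient i = Δh / L = 19.2 / 2340 = 0.008205.
Darcy flux q = K · i = 0.2652 × 0.008205 = 0.002176 m/day.
Seepage velocity v = q / n_e = 0.002176 / 0.20 = 0.01088 m/day.
Travel time t = L / v = 2340 / 0.01088 = 2.150e+05 days = 588.7 years.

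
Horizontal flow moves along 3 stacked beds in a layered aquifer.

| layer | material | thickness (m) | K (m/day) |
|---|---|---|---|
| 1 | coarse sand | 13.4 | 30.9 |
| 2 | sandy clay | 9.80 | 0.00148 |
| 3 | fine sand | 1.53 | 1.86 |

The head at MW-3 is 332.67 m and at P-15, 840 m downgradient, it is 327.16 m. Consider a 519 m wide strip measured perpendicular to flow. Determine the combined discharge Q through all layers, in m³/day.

1420

Flow is parallel to layering, so each bed carries its own Darcy discharge and the transmissivities add.
Σ(K_i·b_i) = 30.9×13.4 + 0.00148×9.80 + 1.86×1.53 = 416.9 m²/day.
Hydraulic gradient i = (332.67 − 327.16) / 840 = 5.51 / 840 = 0.006560.
Q = Σ(K_i·b_i) · W · i = 416.9 × 519 × 0.006560 = 1419 m³/day.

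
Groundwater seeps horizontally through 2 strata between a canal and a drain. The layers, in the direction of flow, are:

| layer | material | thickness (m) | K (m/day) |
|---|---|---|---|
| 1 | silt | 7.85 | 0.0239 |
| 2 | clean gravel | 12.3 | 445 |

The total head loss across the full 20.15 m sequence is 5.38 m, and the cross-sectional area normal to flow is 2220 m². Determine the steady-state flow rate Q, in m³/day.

Flow is perpendicular to layering, so the layers act in series and the equivalent K is the thickness-weighted harmonic mean.
Total thickness L = 7.85 + 12.3 = 20.15 m.
Σ(b_i/K_i) = 7.85/0.0239 + 12.3/445 = 328.5 d.
K_eq = L / Σ(b_i/K_i) = 20.15 / 328.5 = 0.06134 m/day.
Q = K_eq · A · (Δh/L) = 0.06134 × 2220 × (5.38/20.15) = 36.36 m³/day.

36.4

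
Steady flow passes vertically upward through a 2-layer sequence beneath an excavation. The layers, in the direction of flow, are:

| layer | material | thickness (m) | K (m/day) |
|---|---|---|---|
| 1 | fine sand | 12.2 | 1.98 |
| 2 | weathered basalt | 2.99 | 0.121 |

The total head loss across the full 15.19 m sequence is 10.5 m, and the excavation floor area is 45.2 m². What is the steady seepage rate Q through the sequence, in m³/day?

15.4

Flow is perpendicular to layering, so the layers act in series and the equivalent K is the thickness-weighted harmonic mean.
Total thickness L = 12.2 + 2.99 = 15.19 m.
Σ(b_i/K_i) = 12.2/1.98 + 2.99/0.121 = 30.87 d.
K_eq = L / Σ(b_i/K_i) = 15.19 / 30.87 = 0.4920 m/day.
Q = K_eq · A · (Δh/L) = 0.4920 × 45.2 × (10.5/15.19) = 15.37 m³/day.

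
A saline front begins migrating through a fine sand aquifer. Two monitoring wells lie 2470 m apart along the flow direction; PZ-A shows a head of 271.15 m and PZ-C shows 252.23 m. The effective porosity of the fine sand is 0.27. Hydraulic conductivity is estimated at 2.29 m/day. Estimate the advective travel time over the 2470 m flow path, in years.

Hydraulic gradient i = (271.15 − 252.23) / 2470 = 18.92 / 2470 = 0.007660.
Darcy flux q = K · i = 2.290 × 0.007660 = 0.01754 m/day.
Seepage velocity v = q / n_e = 0.01754 / 0.27 = 0.06497 m/day.
Travel time t = L / v = 2470 / 0.06497 = 38019 days = 104.1 years.

104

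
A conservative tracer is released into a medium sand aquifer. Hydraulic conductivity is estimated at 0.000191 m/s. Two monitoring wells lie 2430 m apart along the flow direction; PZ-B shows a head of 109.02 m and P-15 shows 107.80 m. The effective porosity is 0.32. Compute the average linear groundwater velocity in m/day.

0.0259

Convert K: 0.000191 m/s × 86400 = 16.50 m/day.
Hydraulic gradient i = (109.02 − 107.80) / 2430 = 1.22 / 2430 = 0.0005021.
Darcy flux q = K · i = 16.50 × 0.0005021 = 0.008285 m/day.
Seepage velocity v = q / n_e = 0.008285 / 0.32 = 0.02589 m/day.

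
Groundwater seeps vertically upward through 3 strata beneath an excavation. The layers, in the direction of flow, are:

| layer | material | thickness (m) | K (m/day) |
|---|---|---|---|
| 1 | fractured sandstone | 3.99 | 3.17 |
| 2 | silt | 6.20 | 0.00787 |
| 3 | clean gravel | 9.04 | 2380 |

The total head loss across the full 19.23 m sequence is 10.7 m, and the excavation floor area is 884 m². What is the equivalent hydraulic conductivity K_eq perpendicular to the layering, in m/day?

Flow is perpendicular to layering, so the layers act in series and the equivalent K is the thickness-weighted harmonic mean.
Total thickness L = 3.99 + 6.20 + 9.04 = 19.23 m.
Σ(b_i/K_i) = 3.99/3.17 + 6.20/0.00787 + 9.04/2380 = 789.1 d.
K_eq = L / Σ(b_i/K_i) = 19.23 / 789.1 = 0.02437 m/day.

0.0244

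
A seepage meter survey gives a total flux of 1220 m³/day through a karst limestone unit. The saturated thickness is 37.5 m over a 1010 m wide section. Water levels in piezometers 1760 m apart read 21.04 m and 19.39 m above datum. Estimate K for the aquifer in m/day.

34.4

Cross-sectional area A = 1010 × 37.5 = 37875 m².
Hydraulic gradient i = (21.04 − 19.39) / 1760 = 1.65 / 1760 = 0.0009375.
From Q = K·A·i, K = Q / (A·i) = 1220 / (37875 × 0.0009375) = 34.36 m/day.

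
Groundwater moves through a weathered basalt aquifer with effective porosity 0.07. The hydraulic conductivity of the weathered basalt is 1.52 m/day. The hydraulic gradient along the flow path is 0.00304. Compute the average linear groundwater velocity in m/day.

0.0660

Hydraulic gradient i = 0.00304.
Darcy flux q = K · i = 1.520 × 0.003040 = 0.004621 m/day.
Seepage velocity v = q / n_e = 0.004621 / 0.07 = 0.06601 m/day.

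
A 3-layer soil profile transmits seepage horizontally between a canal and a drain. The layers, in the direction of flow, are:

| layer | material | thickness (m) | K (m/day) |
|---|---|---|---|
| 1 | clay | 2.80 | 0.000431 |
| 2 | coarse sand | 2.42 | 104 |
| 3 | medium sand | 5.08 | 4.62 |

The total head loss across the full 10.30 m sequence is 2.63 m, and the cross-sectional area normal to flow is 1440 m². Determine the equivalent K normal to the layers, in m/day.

0.00159

Flow is perpendicular to layering, so the layers act in series and the equivalent K is the thickness-weighted harmonic mean.
Total thickness L = 2.80 + 2.42 + 5.08 = 10.30 m.
Σ(b_i/K_i) = 2.80/0.000431 + 2.42/104 + 5.08/4.62 = 6498 d.
K_eq = L / Σ(b_i/K_i) = 10.30 / 6498 = 0.001585 m/day.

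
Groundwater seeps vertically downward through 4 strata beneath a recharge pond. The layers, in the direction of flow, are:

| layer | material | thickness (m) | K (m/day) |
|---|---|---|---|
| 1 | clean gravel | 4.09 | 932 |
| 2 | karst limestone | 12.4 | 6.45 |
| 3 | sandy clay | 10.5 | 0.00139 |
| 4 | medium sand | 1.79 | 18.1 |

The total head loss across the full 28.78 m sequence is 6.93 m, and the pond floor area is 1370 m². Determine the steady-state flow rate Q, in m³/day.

Flow is perpendicular to layering, so the layers act in series and the equivalent K is the thickness-weighted harmonic mean.
Total thickness L = 4.09 + 12.4 + 10.5 + 1.79 = 28.78 m.
Σ(b_i/K_i) = 4.09/932 + 12.4/6.45 + 10.5/0.00139 + 1.79/18.1 = 7556 d.
K_eq = L / Σ(b_i/K_i) = 28.78 / 7556 = 0.003809 m/day.
Q = K_eq · A · (Δh/L) = 0.003809 × 1370 × (6.93/28.78) = 1.257 m³/day.

1.26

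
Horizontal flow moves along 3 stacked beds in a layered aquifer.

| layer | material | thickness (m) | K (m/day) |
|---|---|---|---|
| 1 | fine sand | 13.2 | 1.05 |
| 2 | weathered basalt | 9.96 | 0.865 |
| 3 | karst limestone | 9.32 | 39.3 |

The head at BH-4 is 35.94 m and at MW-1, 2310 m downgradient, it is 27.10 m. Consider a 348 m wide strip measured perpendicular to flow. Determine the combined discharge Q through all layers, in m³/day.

Flow is parallel to layering, so each bed carries its own Darcy discharge and the transmissivities add.
Σ(K_i·b_i) = 1.05×13.2 + 0.865×9.96 + 39.3×9.32 = 388.8 m²/day.
Hydraulic gradient i = (35.94 − 27.10) / 2310 = 8.84 / 2310 = 0.003827.
Q = Σ(K_i·b_i) · W · i = 388.8 × 348 × 0.003827 = 517.7 m³/day.

518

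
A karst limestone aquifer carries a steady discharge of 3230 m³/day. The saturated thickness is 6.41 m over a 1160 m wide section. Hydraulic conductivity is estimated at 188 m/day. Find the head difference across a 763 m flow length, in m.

Cross-sectional area A = 1160 × 6.41 = 7436 m².
From Q = K·A·i, i = Q / (K·A) = 3230 / (188.0 × 7436) = 0.002311.
Head loss Δh = i · L = 0.002311 × 763 = 1.763 m.

1.76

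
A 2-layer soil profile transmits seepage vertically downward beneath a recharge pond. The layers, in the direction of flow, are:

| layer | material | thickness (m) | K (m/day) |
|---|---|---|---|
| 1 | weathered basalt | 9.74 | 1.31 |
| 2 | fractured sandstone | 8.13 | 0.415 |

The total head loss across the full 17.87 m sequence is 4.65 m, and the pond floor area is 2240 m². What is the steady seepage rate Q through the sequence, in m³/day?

Flow is perpendicular to layering, so the layers act in series and the equivalent K is the thickness-weighted harmonic mean.
Total thickness L = 9.74 + 8.13 = 17.87 m.
Σ(b_i/K_i) = 9.74/1.31 + 8.13/0.415 = 27.03 d.
K_eq = L / Σ(b_i/K_i) = 17.87 / 27.03 = 0.6612 m/day.
Q = K_eq · A · (Δh/L) = 0.6612 × 2240 × (4.65/17.87) = 385.4 m³/day.

385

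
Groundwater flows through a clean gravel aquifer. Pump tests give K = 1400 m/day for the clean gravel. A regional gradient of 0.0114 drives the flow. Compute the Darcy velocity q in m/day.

16.0

Hydraulic gradient i = 0.0114.
Specific discharge q = K · i = 1400 × 0.01140 = 15.96 m/day.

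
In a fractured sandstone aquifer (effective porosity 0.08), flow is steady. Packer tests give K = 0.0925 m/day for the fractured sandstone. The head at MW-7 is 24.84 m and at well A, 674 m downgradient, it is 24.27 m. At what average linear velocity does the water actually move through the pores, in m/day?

0.000978

Hydraulic gradient i = (24.84 − 24.27) / 674 = 0.57 / 674 = 0.0008457.
Darcy flux q = K · i = 0.09250 × 0.0008457 = 7.823e-05 m/day.
Seepage velocity v = q / n_e = 7.823e-05 / 0.08 = 0.0009778 m/day.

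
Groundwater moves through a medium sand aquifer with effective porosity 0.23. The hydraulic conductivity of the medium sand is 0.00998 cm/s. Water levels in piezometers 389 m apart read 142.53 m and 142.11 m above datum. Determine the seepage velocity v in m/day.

0.0405

Convert K: 0.00998 cm/s × 864 = 8.623 m/day.
Hydraulic gradient i = (142.53 − 142.11) / 389 = 0.42 / 389 = 0.001080.
Darcy flux q = K · i = 8.623 × 0.001080 = 0.009310 m/day.
Seepage velocity v = q / n_e = 0.009310 / 0.23 = 0.04048 m/day.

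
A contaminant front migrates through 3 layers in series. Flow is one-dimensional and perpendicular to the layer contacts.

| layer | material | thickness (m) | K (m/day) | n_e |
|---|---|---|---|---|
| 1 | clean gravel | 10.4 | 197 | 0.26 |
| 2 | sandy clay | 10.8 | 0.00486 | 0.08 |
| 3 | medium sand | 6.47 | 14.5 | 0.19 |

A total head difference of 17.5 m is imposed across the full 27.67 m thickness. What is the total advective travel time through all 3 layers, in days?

609

With flow normal to the layers, continuity requires the same specific discharge q through every layer.
Σ(b_i/K_i) = 10.4/197 + 10.8/0.00486 + 6.47/14.5 = 2223 d.
q = Δh / Σ(b_i/K_i) = 17.5 / 2223 = 0.007873 m/day.
In each layer the seepage velocity is v_i = q/n_i, so the layer transit time is t_i = b_i·n_i / q:
  layer 1 (clean gravel): t_1 = 10.4 × 0.26 / 0.007873 = 343.4 d
  layer 2 (sandy clay): t_2 = 10.8 × 0.08 / 0.007873 = 109.7 d
  layer 3 (medium sand): t_3 = 6.47 × 0.19 / 0.007873 = 156.1 d
Total t = Σ t_i = 609.3 days.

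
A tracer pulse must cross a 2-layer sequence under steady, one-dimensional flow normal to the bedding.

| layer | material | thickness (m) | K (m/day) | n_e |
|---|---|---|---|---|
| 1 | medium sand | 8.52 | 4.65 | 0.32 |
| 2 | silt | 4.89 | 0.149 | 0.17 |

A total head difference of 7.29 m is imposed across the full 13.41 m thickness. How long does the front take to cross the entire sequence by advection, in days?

With flow normal to the layers, continuity requires the same specific discharge q through every layer.
Σ(b_i/K_i) = 8.52/4.65 + 4.89/0.149 = 34.65 d.
q = Δh / Σ(b_i/K_i) = 7.29 / 34.65 = 0.2104 m/day.
In each layer the seepage velocity is v_i = q/n_i, so the layer transit time is t_i = b_i·n_i / q:
  layer 1 (medium sand): t_1 = 8.52 × 0.32 / 0.2104 = 12.96 d
  layer 2 (silt): t_2 = 4.89 × 0.17 / 0.2104 = 3.951 d
Total t = Σ t_i = 16.91 days.

16.9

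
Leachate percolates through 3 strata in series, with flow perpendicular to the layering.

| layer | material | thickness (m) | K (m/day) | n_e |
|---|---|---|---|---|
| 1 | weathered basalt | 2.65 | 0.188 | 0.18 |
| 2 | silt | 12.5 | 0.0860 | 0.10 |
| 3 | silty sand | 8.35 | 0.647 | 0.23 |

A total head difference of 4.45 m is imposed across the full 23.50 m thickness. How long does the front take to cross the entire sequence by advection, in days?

With flow normal to the layers, continuity requires the same specific discharge q through every layer.
Σ(b_i/K_i) = 2.65/0.188 + 12.5/0.0860 + 8.35/0.647 = 172.4 d.
q = Δh / Σ(b_i/K_i) = 4.45 / 172.4 = 0.02582 m/day.
In each layer the seepage velocity is v_i = q/n_i, so the layer transit time is t_i = b_i·n_i / q:
  layer 1 (weathered basalt): t_1 = 2.65 × 0.18 / 0.02582 = 18.47 d
  layer 2 (silt): t_2 = 12.5 × 0.10 / 0.02582 = 48.41 d
  layer 3 (silty sand): t_3 = 8.35 × 0.23 / 0.02582 = 74.38 d
Total t = Σ t_i = 141.3 days.

141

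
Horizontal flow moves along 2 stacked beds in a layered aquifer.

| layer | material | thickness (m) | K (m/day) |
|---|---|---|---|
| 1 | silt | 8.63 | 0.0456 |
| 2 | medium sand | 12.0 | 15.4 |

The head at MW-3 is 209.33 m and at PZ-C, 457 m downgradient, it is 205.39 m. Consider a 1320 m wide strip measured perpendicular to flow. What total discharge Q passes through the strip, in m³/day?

2110

Flow is parallel to layering, so each bed carries its own Darcy discharge and the transmissivities add.
Σ(K_i·b_i) = 0.0456×8.63 + 15.4×12.0 = 185.2 m²/day.
Hydraulic gradient i = (209.33 − 205.39) / 457 = 3.94 / 457 = 0.008621.
Q = Σ(K_i·b_i) · W · i = 185.2 × 1320 × 0.008621 = 2108 m³/day.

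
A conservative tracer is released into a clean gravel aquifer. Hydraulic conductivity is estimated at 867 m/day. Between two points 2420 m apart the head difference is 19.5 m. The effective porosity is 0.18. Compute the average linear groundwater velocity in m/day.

38.8

Hydraulic gradient i = Δh / L = 19.5 / 2420 = 0.008058.
Darcy flux q = K · i = 867.0 × 0.008058 = 6.986 m/day.
Seepage velocity v = q / n_e = 6.986 / 0.18 = 38.81 m/day.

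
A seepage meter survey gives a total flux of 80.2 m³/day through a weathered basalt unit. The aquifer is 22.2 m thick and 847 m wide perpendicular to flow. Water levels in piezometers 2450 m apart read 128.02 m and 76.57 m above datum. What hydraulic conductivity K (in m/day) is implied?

0.203

Cross-sectional area A = 847 × 22.2 = 18803 m².
Hydraulic gradient i = (128.02 − 76.57) / 2450 = 51.45 / 2450 = 0.02100.
From Q = K·A·i, K = Q / (A·i) = 80.2 / (18803 × 0.02100) = 0.2031 m/day.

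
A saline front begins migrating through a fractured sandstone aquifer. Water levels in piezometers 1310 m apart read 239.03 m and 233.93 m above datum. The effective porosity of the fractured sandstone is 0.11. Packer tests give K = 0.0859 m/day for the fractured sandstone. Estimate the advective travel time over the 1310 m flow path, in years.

1180

Hydraulic gradient i = (239.03 − 233.93) / 1310 = 5.1 / 1310 = 0.003893.
Darcy flux q = K · i = 0.08590 × 0.003893 = 0.0003344 m/day.
Seepage velocity v = q / n_e = 0.0003344 / 0.11 = 0.003040 m/day.
Travel time t = L / v = 1310 / 0.003040 = 4.309e+05 days = 1180 years.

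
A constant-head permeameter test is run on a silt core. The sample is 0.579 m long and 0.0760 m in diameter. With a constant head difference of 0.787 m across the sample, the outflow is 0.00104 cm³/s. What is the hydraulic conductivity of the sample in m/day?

0.0146

Cross-sectional area A = π·(d/2)² = π × (0.0760/2)² = 0.004536 m².
Convert discharge: 0.00104 cm³/s = 1.040e-09 m³/s.
Darcy's law rearranged: K = Q·L / (A·Δh) = 1.040e-09 × 0.579 / (0.004536 × 0.787) = 1.687e-07 m/s = 0.01457 m/day.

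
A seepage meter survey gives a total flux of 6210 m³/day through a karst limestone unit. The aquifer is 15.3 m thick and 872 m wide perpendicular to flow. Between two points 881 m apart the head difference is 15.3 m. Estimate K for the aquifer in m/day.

Cross-sectional area A = 872 × 15.3 = 13342 m².
Hydraulic gradient i = Δh / L = 15.3 / 881 = 0.01737.
From Q = K·A·i, K = Q / (A·i) = 6210 / (13342 × 0.01737) = 26.80 m/day.

26.8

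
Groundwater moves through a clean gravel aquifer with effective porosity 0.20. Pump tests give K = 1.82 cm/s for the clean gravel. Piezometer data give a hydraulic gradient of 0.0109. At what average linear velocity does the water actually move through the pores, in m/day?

Convert K: 1.82 cm/s × 864 = 1572 m/day.
Hydraulic gradient i = 0.0109.
Darcy flux q = K · i = 1572 × 0.01090 = 17.14 m/day.
Seepage velocity v = q / n_e = 17.14 / 0.20 = 85.70 m/day.

85.7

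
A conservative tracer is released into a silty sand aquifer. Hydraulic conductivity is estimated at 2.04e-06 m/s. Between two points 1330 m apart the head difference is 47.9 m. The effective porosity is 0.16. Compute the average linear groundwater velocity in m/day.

Convert K: 2.04e-06 m/s × 86400 = 0.1763 m/day.
Hydraulic gradient i = Δh / L = 47.9 / 1330 = 0.03602.
Darcy flux q = K · i = 0.1763 × 0.03602 = 0.006348 m/day.
Seepage velocity v = q / n_e = 0.006348 / 0.16 = 0.03967 m/day.

0.0397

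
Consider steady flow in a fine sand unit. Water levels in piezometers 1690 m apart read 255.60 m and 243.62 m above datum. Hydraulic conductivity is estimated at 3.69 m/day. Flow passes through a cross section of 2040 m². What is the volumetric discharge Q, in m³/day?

Hydraulic gradient i = (255.60 − 243.62) / 1690 = 11.98 / 1690 = 0.007089.
Darcy's law: Q = K · A · i = 3.690 × 2040 × 0.007089 = 53.36 m³/day.

53.4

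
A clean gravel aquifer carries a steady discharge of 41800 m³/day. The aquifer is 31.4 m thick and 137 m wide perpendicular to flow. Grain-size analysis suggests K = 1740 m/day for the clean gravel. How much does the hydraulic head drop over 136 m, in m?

0.759

Cross-sectional area A = 137 × 31.4 = 4302 m².
From Q = K·A·i, i = Q / (K·A) = 41800 / (1740 × 4302) = 0.005584.
Head loss Δh = i · L = 0.005584 × 136 = 0.7595 m.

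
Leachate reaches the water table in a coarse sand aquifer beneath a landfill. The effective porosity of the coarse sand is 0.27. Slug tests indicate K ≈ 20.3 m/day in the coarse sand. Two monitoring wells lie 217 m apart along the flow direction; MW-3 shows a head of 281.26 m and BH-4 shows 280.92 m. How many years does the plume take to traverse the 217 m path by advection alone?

Hydraulic gradient i = (281.26 − 280.92) / 217 = 0.34 / 217 = 0.001567.
Darcy flux q = K · i = 20.30 × 0.001567 = 0.03181 m/day.
Seepage velocity v = q / n_e = 0.03181 / 0.27 = 0.1178 m/day.
Travel time t = L / v = 217 / 0.1178 = 1842 days = 5.043 years.

5.04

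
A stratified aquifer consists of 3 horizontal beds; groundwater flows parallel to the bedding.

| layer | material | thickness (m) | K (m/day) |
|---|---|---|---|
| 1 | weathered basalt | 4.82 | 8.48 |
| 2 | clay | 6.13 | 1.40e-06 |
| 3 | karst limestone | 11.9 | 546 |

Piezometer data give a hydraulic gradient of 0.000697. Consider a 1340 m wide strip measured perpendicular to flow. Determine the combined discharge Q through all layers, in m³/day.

6110

Flow is parallel to layering, so each bed carries its own Darcy discharge and the transmissivities add.
Σ(K_i·b_i) = 8.48×4.82 + 1.40e-06×6.13 + 546×11.9 = 6538 m²/day.
Hydraulic gradient i = 0.000697.
Q = Σ(K_i·b_i) · W · i = 6538 × 1340 × 0.0006970 = 6107 m³/day.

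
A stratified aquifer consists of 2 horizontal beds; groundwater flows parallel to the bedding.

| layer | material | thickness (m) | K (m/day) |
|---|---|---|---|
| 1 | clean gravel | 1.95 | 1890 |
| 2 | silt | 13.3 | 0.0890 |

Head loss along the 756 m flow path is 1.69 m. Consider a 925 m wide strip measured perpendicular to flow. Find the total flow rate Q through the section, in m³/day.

7620

Flow is parallel to layering, so each bed carries its own Darcy discharge and the transmissivities add.
Σ(K_i·b_i) = 1890×1.95 + 0.0890×13.3 = 3687 m²/day.
Hydraulic gradient i = Δh / L = 1.69 / 756 = 0.002235.
Q = Σ(K_i·b_i) · W · i = 3687 × 925 × 0.002235 = 7623 m³/day.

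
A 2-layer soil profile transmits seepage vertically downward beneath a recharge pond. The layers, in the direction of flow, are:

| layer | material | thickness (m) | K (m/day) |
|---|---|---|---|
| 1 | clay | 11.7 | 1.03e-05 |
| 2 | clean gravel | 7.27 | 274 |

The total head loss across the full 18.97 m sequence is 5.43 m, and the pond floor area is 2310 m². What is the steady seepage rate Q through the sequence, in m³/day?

0.0110

Flow is perpendicular to layering, so the layers act in series and the equivalent K is the thickness-weighted harmonic mean.
Total thickness L = 11.7 + 7.27 = 18.97 m.
Σ(b_i/K_i) = 11.7/1.03e-05 + 7.27/274 = 1.136e+06 d.
K_eq = L / Σ(b_i/K_i) = 18.97 / 1.136e+06 = 1.670e-05 m/day.
Q = K_eq · A · (Δh/L) = 1.670e-05 × 2310 × (5.43/18.97) = 0.01104 m³/day.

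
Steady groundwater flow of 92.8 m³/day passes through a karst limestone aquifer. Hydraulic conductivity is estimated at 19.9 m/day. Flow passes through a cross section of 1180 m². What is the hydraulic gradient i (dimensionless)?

From Q = K·A·i, i = Q / (K·A) = 92.8 / (19.90 × 1180) = 0.003952.

0.00395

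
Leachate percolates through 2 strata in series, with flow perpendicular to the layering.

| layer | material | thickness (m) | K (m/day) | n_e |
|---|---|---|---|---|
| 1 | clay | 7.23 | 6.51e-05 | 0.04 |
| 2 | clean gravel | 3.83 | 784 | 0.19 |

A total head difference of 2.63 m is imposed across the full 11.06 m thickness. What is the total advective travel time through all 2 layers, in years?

With flow normal to the layers, continuity requires the same specific discharge q through every layer.
Σ(b_i/K_i) = 7.23/6.51e-05 + 3.83/784 = 1.111e+05 d.
q = Δh / Σ(b_i/K_i) = 2.63 / 1.111e+05 = 2.368e-05 m/day.
In each layer the seepage velocity is v_i = q/n_i, so the layer transit time is t_i = b_i·n_i / q:
  layer 1 (clay): t_1 = 7.23 × 0.04 / 2.368e-05 = 12212 d
  layer 2 (clean gravel): t_2 = 3.83 × 0.19 / 2.368e-05 = 30729 d
Total t = Σ t_i = 42942 days = 117.6 years.

118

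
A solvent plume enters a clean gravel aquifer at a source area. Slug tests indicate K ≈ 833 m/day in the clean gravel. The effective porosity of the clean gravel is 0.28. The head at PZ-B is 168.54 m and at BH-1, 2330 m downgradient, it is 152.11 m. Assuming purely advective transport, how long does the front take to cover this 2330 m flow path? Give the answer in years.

0.304

Hydraulic gradient i = (168.54 − 152.11) / 2330 = 16.43 / 2330 = 0.007052.
Darcy flux q = K · i = 833.0 × 0.007052 = 5.874 m/day.
Seepage velocity v = q / n_e = 5.874 / 0.28 = 20.98 m/day.
Travel time t = L / v = 2330 / 20.98 = 111.1 days = 0.3041 years.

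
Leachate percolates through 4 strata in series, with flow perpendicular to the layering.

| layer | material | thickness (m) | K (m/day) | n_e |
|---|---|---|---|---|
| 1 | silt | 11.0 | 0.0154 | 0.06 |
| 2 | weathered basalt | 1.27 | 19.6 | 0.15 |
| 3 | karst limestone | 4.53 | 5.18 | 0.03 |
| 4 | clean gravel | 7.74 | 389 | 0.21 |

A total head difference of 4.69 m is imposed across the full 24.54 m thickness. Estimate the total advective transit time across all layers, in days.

398

With flow normal to the layers, continuity requires the same specific discharge q through every layer.
Σ(b_i/K_i) = 11.0/0.0154 + 1.27/19.6 + 4.53/5.18 + 7.74/389 = 715.2 d.
q = Δh / Σ(b_i/K_i) = 4.69 / 715.2 = 0.006557 m/day.
In each layer the seepage velocity is v_i = q/n_i, so the layer transit time is t_i = b_i·n_i / q:
  layer 1 (silt): t_1 = 11.0 × 0.06 / 0.006557 = 100.7 d
  layer 2 (weathered basalt): t_2 = 1.27 × 0.15 / 0.006557 = 29.05 d
  layer 3 (karst limestone): t_3 = 4.53 × 0.03 / 0.006557 = 20.73 d
  layer 4 (clean gravel): t_4 = 7.74 × 0.21 / 0.006557 = 247.9 d
Total t = Σ t_i = 398.3 days.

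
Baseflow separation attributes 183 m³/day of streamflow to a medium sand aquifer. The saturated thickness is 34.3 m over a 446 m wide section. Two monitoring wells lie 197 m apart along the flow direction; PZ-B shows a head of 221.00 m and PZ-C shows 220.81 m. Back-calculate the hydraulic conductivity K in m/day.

Cross-sectional area A = 446 × 34.3 = 15298 m².
Hydraulic gradient i = (221.00 − 220.81) / 197 = 0.19 / 197 = 0.0009645.
From Q = K·A·i, K = Q / (A·i) = 183 / (15298 × 0.0009645) = 12.40 m/day.

12.4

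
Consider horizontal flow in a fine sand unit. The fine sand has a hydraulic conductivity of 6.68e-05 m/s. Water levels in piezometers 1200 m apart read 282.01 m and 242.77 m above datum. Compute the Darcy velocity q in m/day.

Convert K: 6.68e-05 m/s × 86400 = 5.772 m/day.
Hydraulic gradient i = (282.01 − 242.77) / 1200 = 39.24 / 1200 = 0.03270.
Specific discharge q = K · i = 5.772 × 0.03270 = 0.1887 m/day.

0.189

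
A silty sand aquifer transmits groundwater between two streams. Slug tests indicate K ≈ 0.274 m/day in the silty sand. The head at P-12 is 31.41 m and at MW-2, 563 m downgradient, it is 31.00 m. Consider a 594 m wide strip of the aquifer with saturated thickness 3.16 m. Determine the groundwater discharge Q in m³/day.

Cross-sectional area A = 594 × 3.16 = 1877 m².
Hydraulic gradient i = (31.41 − 31.00) / 563 = 0.41 / 563 = 0.0007282.
Darcy's law: Q = K · A · i = 0.2740 × 1877 × 0.0007282 = 0.3745 m³/day.

0.375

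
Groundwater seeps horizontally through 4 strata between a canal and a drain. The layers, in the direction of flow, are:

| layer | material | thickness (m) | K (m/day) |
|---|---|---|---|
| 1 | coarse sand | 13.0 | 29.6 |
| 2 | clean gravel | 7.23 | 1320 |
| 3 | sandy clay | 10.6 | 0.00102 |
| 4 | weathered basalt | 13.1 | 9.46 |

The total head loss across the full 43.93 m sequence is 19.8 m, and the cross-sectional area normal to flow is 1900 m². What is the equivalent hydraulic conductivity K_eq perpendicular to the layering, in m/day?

0.00423

Flow is perpendicular to layering, so the layers act in series and the equivalent K is the thickness-weighted harmonic mean.
Total thickness L = 13.0 + 7.23 + 10.6 + 13.1 = 43.93 m.
Σ(b_i/K_i) = 13.0/29.6 + 7.23/1320 + 10.6/0.00102 + 13.1/9.46 = 10394 d.
K_eq = L / Σ(b_i/K_i) = 43.93 / 10394 = 0.004226 m/day.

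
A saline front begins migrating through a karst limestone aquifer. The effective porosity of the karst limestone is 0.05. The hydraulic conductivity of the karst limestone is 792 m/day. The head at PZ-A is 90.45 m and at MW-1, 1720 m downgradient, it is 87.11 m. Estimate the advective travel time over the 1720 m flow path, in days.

Hydraulic gradient i = (90.45 − 87.11) / 1720 = 3.34 / 1720 = 0.001942.
Darcy flux q = K · i = 792.0 × 0.001942 = 1.538 m/day.
Seepage velocity v = q / n_e = 1.538 / 0.05 = 30.76 m/day.
Travel time t = L / v = 1720 / 30.76 = 55.92 days.

55.9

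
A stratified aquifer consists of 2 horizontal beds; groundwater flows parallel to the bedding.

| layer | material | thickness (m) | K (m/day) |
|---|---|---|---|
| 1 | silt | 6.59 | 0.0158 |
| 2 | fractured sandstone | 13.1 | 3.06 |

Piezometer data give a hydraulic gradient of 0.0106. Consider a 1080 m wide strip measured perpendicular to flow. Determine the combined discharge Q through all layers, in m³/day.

Flow is parallel to layering, so each bed carries its own Darcy discharge and the transmissivities add.
Σ(K_i·b_i) = 0.0158×6.59 + 3.06×13.1 = 40.19 m²/day.
Hydraulic gradient i = 0.0106.
Q = Σ(K_i·b_i) · W · i = 40.19 × 1080 × 0.01060 = 460.1 m³/day.

460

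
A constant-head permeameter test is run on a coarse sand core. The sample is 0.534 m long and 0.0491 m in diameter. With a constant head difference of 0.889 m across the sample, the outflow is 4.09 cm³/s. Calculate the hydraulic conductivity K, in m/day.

112

Cross-sectional area A = π·(d/2)² = π × (0.0491/2)² = 0.001893 m².
Convert discharge: 4.09 cm³/s = 4.090e-06 m³/s.
Darcy's law rearranged: K = Q·L / (A·Δh) = 4.090e-06 × 0.534 / (0.001893 × 0.889) = 0.001298 m/s = 112.1 m/day.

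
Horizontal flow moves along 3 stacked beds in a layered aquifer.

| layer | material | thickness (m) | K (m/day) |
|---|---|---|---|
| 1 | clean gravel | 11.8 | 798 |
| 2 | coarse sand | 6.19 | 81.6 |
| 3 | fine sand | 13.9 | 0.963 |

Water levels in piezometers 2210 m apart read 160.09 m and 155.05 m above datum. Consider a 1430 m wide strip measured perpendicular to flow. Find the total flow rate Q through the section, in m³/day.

32400

Flow is parallel to layering, so each bed carries its own Darcy discharge and the transmissivities add.
Σ(K_i·b_i) = 798×11.8 + 81.6×6.19 + 0.963×13.9 = 9935 m²/day.
Hydraulic gradient i = (160.09 − 155.05) / 2210 = 5.04 / 2210 = 0.002281.
Q = Σ(K_i·b_i) · W · i = 9935 × 1430 × 0.002281 = 32399 m³/day.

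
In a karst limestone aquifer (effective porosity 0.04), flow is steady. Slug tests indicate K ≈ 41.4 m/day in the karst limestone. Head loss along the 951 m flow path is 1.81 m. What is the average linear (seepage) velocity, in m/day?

Hydraulic gradient i = Δh / L = 1.81 / 951 = 0.001903.
Darcy flux q = K · i = 41.40 × 0.001903 = 0.07879 m/day.
Seepage velocity v = q / n_e = 0.07879 / 0.04 = 1.970 m/day.

1.97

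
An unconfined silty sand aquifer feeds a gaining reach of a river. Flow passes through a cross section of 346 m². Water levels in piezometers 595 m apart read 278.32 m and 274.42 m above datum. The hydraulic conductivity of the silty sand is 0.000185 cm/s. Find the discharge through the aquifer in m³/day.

0.363

Convert K: 0.000185 cm/s × 864 = 0.1598 m/day.
Hydraulic gradient i = (278.32 − 274.42) / 595 = 3.9 / 595 = 0.006555.
Darcy's law: Q = K · A · i = 0.1598 × 346.0 × 0.006555 = 0.3625 m³/day.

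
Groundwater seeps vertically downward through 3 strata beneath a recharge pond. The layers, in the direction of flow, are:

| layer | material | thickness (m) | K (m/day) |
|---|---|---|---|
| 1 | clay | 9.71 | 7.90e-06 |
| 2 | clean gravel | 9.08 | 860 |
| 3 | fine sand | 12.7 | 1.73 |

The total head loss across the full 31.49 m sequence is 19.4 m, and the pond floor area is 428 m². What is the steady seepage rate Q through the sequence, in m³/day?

0.00676

Flow is perpendicular to layering, so the layers act in series and the equivalent K is the thickness-weighted harmonic mean.
Total thickness L = 9.71 + 9.08 + 12.7 = 31.49 m.
Σ(b_i/K_i) = 9.71/7.90e-06 + 9.08/860 + 12.7/1.73 = 1.229e+06 d.
K_eq = L / Σ(b_i/K_i) = 31.49 / 1.229e+06 = 2.562e-05 m/day.
Q = K_eq · A · (Δh/L) = 2.562e-05 × 428 × (19.4/31.49) = 0.006755 m³/day.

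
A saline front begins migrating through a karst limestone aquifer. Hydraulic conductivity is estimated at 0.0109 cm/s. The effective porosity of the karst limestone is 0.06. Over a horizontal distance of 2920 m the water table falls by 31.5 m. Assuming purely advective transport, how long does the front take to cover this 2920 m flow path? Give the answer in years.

Convert K: 0.0109 cm/s × 864 = 9.418 m/day.
Hydraulic gradient i = Δh / L = 31.5 / 2920 = 0.01079.
Darcy flux q = K · i = 9.418 × 0.01079 = 0.1016 m/day.
Seepage velocity v = q / n_e = 0.1016 / 0.06 = 1.693 m/day.
Travel time t = L / v = 2920 / 1.693 = 1725 days = 4.721 years.

4.72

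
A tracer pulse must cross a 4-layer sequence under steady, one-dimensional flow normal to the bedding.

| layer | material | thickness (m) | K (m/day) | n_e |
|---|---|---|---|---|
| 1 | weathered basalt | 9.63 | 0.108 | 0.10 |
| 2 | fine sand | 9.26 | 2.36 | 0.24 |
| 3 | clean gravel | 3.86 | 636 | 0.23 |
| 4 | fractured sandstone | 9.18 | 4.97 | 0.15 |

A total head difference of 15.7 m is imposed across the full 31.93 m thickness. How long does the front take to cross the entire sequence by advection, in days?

With flow normal to the layers, continuity requires the same specific discharge q through every layer.
Σ(b_i/K_i) = 9.63/0.108 + 9.26/2.36 + 3.86/636 + 9.18/4.97 = 94.94 d.
q = Δh / Σ(b_i/K_i) = 15.7 / 94.94 = 0.1654 m/day.
In each layer the seepage velocity is v_i = q/n_i, so the layer transit time is t_i = b_i·n_i / q:
  layer 1 (weathered basalt): t_1 = 9.63 × 0.10 / 0.1654 = 5.824 d
  layer 2 (fine sand): t_2 = 9.26 × 0.24 / 0.1654 = 13.44 d
  layer 3 (clean gravel): t_3 = 3.86 × 0.23 / 0.1654 = 5.369 d
  layer 4 (fractured sandstone): t_4 = 9.18 × 0.15 / 0.1654 = 8.327 d
Total t = Σ t_i = 32.96 days.

33.0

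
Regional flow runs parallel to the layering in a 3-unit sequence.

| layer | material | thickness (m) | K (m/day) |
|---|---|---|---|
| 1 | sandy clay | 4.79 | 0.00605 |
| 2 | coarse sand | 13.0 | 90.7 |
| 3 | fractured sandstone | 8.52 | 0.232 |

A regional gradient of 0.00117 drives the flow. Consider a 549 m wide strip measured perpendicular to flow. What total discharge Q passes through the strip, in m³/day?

Flow is parallel to layering, so each bed carries its own Darcy discharge and the transmissivities add.
Σ(K_i·b_i) = 0.00605×4.79 + 90.7×13.0 + 0.232×8.52 = 1181 m²/day.
Hydraulic gradient i = 0.00117.
Q = Σ(K_i·b_i) · W · i = 1181 × 549 × 0.001170 = 758.7 m³/day.

759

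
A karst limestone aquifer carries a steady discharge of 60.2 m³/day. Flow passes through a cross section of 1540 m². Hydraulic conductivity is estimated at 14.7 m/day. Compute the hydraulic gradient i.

0.00266

From Q = K·A·i, i = Q / (K·A) = 60.2 / (14.70 × 1540) = 0.002659.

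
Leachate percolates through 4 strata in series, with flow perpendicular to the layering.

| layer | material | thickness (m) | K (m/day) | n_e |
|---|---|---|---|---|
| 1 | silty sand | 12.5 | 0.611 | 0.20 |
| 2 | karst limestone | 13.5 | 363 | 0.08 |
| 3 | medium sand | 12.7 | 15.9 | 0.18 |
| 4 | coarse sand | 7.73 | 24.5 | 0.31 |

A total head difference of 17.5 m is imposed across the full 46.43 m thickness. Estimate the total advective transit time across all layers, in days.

With flow normal to the layers, continuity requires the same specific discharge q through every layer.
Σ(b_i/K_i) = 12.5/0.611 + 13.5/363 + 12.7/15.9 + 7.73/24.5 = 21.61 d.
q = Δh / Σ(b_i/K_i) = 17.5 / 21.61 = 0.8098 m/day.
In each layer the seepage velocity is v_i = q/n_i, so the layer transit time is t_i = b_i·n_i / q:
  layer 1 (silty sand): t_1 = 12.5 × 0.20 / 0.8098 = 3.087 d
  layer 2 (karst limestone): t_2 = 13.5 × 0.08 / 0.8098 = 1.334 d
  layer 3 (medium sand): t_3 = 12.7 × 0.18 / 0.8098 = 2.823 d
  layer 4 (coarse sand): t_4 = 7.73 × 0.31 / 0.8098 = 2.959 d
Total t = Σ t_i = 10.20 days.

10.2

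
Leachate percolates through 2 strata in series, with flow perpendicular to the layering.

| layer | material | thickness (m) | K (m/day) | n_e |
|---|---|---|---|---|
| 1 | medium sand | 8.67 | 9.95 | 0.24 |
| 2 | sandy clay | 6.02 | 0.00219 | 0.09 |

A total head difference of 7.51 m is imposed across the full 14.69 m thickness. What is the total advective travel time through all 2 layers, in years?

2.63

With flow normal to the layers, continuity requires the same specific discharge q through every layer.
Σ(b_i/K_i) = 8.67/9.95 + 6.02/0.00219 = 2750 d.
q = Δh / Σ(b_i/K_i) = 7.51 / 2750 = 0.002731 m/day.
In each layer the seepage velocity is v_i = q/n_i, so the layer transit time is t_i = b_i·n_i / q:
  layer 1 (medium sand): t_1 = 8.67 × 0.24 / 0.002731 = 761.9 d
  layer 2 (sandy clay): t_2 = 6.02 × 0.09 / 0.002731 = 198.4 d
Total t = Σ t_i = 960.2 days = 2.629 years.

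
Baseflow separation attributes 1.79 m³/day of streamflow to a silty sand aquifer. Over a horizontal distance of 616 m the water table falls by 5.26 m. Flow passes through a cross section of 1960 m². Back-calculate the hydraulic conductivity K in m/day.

0.107

Hydraulic gradient i = Δh / L = 5.26 / 616 = 0.008539.
From Q = K·A·i, K = Q / (A·i) = 1.79 / (1960 × 0.008539) = 0.1070 m/day.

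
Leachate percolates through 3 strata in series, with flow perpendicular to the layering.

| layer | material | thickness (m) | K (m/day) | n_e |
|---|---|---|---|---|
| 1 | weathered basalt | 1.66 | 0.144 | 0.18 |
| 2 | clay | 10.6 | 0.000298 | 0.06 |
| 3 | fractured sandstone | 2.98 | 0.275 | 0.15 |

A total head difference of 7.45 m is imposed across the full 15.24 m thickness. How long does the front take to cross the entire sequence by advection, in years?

18.1

With flow normal to the layers, continuity requires the same specific discharge q through every layer.
Σ(b_i/K_i) = 1.66/0.144 + 10.6/0.000298 + 2.98/0.275 = 35593 d.
q = Δh / Σ(b_i/K_i) = 7.45 / 35593 = 0.0002093 m/day.
In each layer the seepage velocity is v_i = q/n_i, so the layer transit time is t_i = b_i·n_i / q:
  layer 1 (weathered basalt): t_1 = 1.66 × 0.18 / 0.0002093 = 1428 d
  layer 2 (clay): t_2 = 10.6 × 0.06 / 0.0002093 = 3039 d
  layer 3 (fractured sandstone): t_3 = 2.98 × 0.15 / 0.0002093 = 2136 d
Total t = Σ t_i = 6602 days = 18.07 years.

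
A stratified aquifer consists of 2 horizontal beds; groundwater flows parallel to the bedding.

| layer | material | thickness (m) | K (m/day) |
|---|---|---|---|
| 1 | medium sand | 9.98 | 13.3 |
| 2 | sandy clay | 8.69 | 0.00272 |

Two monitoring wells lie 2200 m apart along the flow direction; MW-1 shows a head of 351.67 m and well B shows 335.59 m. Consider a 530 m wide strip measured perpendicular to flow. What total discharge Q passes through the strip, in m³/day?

Flow is parallel to layering, so each bed carries its own Darcy discharge and the transmissivities add.
Σ(K_i·b_i) = 13.3×9.98 + 0.00272×8.69 = 132.8 m²/day.
Hydraulic gradient i = (351.67 − 335.59) / 2200 = 16.08 / 2200 = 0.007309.
Q = Σ(K_i·b_i) · W · i = 132.8 × 530 × 0.007309 = 514.3 m³/day.

514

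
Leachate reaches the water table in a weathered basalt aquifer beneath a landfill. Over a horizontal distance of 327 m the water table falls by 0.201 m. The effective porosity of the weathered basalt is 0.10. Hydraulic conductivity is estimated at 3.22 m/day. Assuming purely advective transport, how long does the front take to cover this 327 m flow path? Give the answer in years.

Hydraulic gradient i = Δh / L = 0.201 / 327 = 0.0006147.
Darcy flux q = K · i = 3.220 × 0.0006147 = 0.001979 m/day.
Seepage velocity v = q / n_e = 0.001979 / 0.10 = 0.01979 m/day.
Travel time t = L / v = 327 / 0.01979 = 16521 days = 45.23 years.

45.2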